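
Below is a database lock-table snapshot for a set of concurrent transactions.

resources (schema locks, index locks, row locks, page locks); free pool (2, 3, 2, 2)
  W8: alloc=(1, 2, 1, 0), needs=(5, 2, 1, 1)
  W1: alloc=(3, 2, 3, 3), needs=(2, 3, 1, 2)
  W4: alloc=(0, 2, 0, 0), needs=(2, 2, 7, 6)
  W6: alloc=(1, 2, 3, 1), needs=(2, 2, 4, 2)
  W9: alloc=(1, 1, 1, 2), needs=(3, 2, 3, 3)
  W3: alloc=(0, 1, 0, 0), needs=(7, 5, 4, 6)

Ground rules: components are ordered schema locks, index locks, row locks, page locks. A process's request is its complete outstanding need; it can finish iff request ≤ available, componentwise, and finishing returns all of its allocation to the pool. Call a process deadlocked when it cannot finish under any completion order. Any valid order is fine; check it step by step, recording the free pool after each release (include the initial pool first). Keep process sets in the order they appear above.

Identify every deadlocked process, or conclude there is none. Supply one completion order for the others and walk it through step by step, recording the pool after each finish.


Nothing here is deadlocked.
Key observation: there is always a runnable process — W1 first — so the state unwinds completely.
The rest can finish in the order W1, W9, W8, W3, W6, W4. Verifying each step:
  pool = (2, 3, 2, 2)
  run W1 (needs (2, 3, 1, 2), free (2, 3, 2, 2)); after release of (3, 2, 3, 3) the pool is (5, 5, 5, 5)
  run W9 (needs (3, 2, 3, 3), free (5, 5, 5, 5)); after release of (1, 1, 1, 2) the pool is (6, 6, 6, 7)
  run W8 (needs (5, 2, 1, 1), free (6, 6, 6, 7)); after release of (1, 2, 1, 0) the pool is (7, 8, 7, 7)
  run W3 (needs (7, 5, 4, 6), free (7, 8, 7, 7)); after release of (0, 1, 0, 0) the pool is (7, 9, 7, 7)
  run W6 (needs (2, 2, 4, 2), free (7, 9, 7, 7)); after release of (1, 2, 3, 1) the pool is (8, 11, 10, 8)
  run W4 (needs (2, 2, 7, 6), free (8, 11, 10, 8)); after release of (0, 2, 0, 0) the pool is (8, 13, 10, 8)


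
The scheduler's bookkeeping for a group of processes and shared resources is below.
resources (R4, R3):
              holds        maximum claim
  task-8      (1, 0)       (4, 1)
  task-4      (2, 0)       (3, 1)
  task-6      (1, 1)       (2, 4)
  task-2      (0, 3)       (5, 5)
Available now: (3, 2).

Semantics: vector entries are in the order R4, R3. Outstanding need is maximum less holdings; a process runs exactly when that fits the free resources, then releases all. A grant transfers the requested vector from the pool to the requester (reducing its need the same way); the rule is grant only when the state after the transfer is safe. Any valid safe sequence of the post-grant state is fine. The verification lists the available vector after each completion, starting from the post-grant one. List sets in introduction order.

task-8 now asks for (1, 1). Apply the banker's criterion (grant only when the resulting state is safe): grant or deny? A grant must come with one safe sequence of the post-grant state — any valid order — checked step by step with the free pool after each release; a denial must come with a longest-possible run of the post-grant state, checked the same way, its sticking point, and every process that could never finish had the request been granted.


GRANT — the state after the grant stays safe, e.g. via task-4, task-8, task-2, task-6.
Key observation: post-grant, (2, 1) remains, and an order beginning with task-4 completes everyone.
Check on the post-grant state, step by step:
  pool = (2, 1)
  task-4 needs (1, 1) <= (2, 1) -> finishes; pool += (2, 0) = (4, 1)
  task-8 needs (2, 0) <= (4, 1) -> finishes; pool += (2, 1) = (6, 2)
  task-2 needs (5, 2) <= (6, 2) -> finishes; pool += (0, 3) = (6, 5)
  task-6 needs (1, 3) <= (6, 5) -> finishes; pool += (1, 1) = (7, 6)


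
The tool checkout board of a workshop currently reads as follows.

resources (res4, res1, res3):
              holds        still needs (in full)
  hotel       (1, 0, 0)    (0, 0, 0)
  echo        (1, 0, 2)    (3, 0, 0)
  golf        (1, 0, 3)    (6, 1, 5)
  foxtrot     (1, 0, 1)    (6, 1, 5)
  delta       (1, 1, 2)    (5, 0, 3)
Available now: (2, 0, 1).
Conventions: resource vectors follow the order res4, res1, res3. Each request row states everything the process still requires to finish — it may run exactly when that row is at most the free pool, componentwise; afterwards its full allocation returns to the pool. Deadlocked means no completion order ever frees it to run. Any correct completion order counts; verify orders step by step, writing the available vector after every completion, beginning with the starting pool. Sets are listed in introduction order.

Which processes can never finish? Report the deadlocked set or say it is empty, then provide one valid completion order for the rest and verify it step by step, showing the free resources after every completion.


The deadlocked set is golf, foxtrot and delta.
Key observation: hotel, echo can finish, but then (4, 0, 3) is all there is, and the blocked group's res4 demands exceed it.
A valid finishing order for the others: hotel, echo. Verifying each step:
  pool = (2, 0, 1)
  hotel: need (0, 0, 0) fits (2, 0, 1); releases (1, 0, 0), pool now (3, 0, 1)
  echo: need (3, 0, 0) fits (3, 0, 1); releases (1, 0, 2), pool now (4, 0, 3)
None of the blocked processes ever fits:
  golf still needs (6, 1, 5) but only (4, 0, 3) is free — short on res4, res1 and res3
  foxtrot still needs (6, 1, 5) but only (4, 0, 3) is free — short on res4, res1 and res3
  delta still needs (5, 0, 3) but only (4, 0, 3) is free — short on res4


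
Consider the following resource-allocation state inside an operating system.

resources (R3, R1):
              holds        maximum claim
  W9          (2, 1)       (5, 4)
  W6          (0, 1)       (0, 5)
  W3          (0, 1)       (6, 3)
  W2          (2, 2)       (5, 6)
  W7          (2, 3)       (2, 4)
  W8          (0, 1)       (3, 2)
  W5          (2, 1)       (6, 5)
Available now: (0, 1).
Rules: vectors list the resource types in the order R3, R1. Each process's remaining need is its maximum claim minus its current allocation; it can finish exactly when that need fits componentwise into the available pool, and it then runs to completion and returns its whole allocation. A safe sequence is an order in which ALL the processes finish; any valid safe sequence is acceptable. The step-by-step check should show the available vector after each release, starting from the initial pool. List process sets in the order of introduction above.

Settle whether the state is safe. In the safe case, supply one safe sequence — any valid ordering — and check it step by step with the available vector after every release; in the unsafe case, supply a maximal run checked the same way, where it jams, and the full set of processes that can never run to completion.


UNSAFE — no complete ordering exists.
Key observation: no order helps: past W7, W6, the free pool tops out at (2, 5), below what each blocked process needs in R3.
A maximal execution: W7, W6 — then nothing else fits. Verifying each step:
  pool = (0, 1)
  run W7 (needs (0, 1), free (0, 1)); after release of (2, 3) the pool is (2, 4)
  run W6 (needs (0, 4), free (2, 4)); after release of (0, 1) the pool is (2, 5)
  blocked: W9 wants (3, 3), pool (2, 5) — not enough R3
  blocked: W3 wants (6, 2), pool (2, 5) — not enough R3
  blocked: W2 wants (3, 4), pool (2, 5) — not enough R3
  blocked: W8 wants (3, 1), pool (2, 5) — not enough R3
  blocked: W5 wants (4, 4), pool (2, 5) — not enough R3
Processes that can never finish: W9, W3, W2, W8 and W5.


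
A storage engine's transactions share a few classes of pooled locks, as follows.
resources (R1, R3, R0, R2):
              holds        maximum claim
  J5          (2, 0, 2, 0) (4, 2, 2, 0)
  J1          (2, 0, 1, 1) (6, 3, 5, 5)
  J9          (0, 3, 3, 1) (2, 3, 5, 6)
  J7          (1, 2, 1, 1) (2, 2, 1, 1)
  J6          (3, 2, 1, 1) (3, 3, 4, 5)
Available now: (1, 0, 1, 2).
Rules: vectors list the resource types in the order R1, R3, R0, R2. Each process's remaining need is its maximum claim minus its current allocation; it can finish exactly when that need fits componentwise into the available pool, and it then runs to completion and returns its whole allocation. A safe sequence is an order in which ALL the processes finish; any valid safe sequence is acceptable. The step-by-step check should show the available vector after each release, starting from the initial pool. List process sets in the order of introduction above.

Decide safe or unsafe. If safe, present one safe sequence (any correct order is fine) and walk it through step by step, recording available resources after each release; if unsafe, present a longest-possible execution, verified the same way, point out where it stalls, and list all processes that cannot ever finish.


The state is UNSAFE.
Key observation: J7, J5 can finish, but then (4, 2, 4, 3) is all there is, and the blocked group's R2 demands exceed it.
The run J7, J5 cannot be extended any further. Check, step by step:
  pool = (1, 0, 1, 2)
  J7 needs (1, 0, 0, 0) <= (1, 0, 1, 2) -> finishes; pool += (1, 2, 1, 1) = (2, 2, 2, 3)
  J5 needs (2, 2, 0, 0) <= (2, 2, 2, 3) -> finishes; pool += (2, 0, 2, 0) = (4, 2, 4, 3)
  blocked: J1 wants (4, 3, 4, 4), pool (4, 2, 4, 3) — not enough R3 and R2
  blocked: J9 wants (2, 0, 2, 5), pool (4, 2, 4, 3) — not enough R2
  blocked: J6 wants (0, 1, 3, 4), pool (4, 2, 4, 3) — not enough R2
Permanently blocked: J1, J9 and J6.


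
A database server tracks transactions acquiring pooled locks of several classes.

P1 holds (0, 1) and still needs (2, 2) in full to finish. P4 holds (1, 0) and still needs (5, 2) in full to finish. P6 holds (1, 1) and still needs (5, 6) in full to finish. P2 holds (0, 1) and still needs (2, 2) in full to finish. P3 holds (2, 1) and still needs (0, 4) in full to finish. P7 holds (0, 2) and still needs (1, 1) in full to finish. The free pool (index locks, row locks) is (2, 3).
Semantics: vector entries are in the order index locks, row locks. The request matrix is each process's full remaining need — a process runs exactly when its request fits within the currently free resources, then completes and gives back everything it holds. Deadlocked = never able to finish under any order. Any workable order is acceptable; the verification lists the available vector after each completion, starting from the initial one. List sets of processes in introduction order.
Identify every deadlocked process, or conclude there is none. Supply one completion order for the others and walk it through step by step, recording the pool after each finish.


Deadlocked set: P4 and P6.
Key observation: index locks is the bottleneck — with P1, P2, P3, P7 done the pool holds (4, 8), short of every remaining need.
A valid finishing order for the others: P1, P2, P3, P7. Walking it through:
  pool = (2, 3)
  run P1 (needs (2, 2), free (2, 3)); after release of (0, 1) the pool is (2, 4)
  run P2 (needs (2, 2), free (2, 4)); after release of (0, 1) the pool is (2, 5)
  run P3 (needs (0, 4), free (2, 5)); after release of (2, 1) the pool is (4, 6)
  run P7 (needs (1, 1), free (4, 6)); after release of (0, 2) the pool is (4, 8)
None of the blocked processes ever fits:
  blocked: P4 wants (5, 2), pool (4, 8) — not enough index locks
  blocked: P6 wants (5, 6), pool (4, 8) — not enough index locks


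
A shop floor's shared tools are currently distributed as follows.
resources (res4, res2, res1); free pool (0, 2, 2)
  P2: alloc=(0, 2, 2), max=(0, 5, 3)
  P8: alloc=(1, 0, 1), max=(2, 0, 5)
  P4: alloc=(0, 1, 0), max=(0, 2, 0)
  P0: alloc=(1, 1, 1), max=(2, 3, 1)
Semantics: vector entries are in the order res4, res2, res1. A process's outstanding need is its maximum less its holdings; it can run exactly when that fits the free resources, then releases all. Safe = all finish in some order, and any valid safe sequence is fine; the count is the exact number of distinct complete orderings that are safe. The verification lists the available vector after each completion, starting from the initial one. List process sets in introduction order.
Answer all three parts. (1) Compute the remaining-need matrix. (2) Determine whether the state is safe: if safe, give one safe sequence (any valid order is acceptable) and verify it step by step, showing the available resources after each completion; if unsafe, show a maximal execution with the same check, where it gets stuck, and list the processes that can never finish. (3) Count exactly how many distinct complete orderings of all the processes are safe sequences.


(1) Remaining need (order res4, res2, res1):
  P2: (0, 3, 1)
  P8: (1, 0, 4)
  P4: (0, 1, 0)
  P0: (1, 2, 0)
(2) The state is UNSAFE.
Key observation: the wall is res4: completing P4, P2 brings the pool only to (0, 5, 4), and all the rest need more.
Going as far as possible: P4, P2; after that, nothing fits. Step-by-step check:
  pool = (0, 2, 2)
  P4 needs (0, 1, 0) <= (0, 2, 2) -> finishes; pool += (0, 1, 0) = (0, 3, 2)
  P2 needs (0, 3, 1) <= (0, 3, 2) -> finishes; pool += (0, 2, 2) = (0, 5, 4)
  blocked: P8 wants (1, 0, 4), pool (0, 5, 4) — not enough res4
  blocked: P0 wants (1, 2, 0), pool (0, 5, 4) — not enough res4
Never able to finish: P8 and P0.
(3) The exact count: 0 of the possible complete orderings are safe sequences.


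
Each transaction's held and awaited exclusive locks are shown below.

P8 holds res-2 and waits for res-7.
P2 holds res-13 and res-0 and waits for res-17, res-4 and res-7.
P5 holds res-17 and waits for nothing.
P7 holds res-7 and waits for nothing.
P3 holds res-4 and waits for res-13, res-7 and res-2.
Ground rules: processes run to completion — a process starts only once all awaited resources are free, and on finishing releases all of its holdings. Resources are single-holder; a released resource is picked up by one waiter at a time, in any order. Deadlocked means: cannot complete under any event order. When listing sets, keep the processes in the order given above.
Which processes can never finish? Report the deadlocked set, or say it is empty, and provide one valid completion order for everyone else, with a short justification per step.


The deadlocked set is P2 and P3.
Key observation: along P2 -> P3 -> P2, each member waits on what the next one holds — a deadlock; no other process is dragged down with it.
A valid finishing order for the others: P7, P8, P5.
Walking it through:
  run P7 (it waits on nothing); releases res-7
  run P8 (all its waits — res-7 — are resolved); releases res-2
  run P5 (it waits on nothing); releases res-17


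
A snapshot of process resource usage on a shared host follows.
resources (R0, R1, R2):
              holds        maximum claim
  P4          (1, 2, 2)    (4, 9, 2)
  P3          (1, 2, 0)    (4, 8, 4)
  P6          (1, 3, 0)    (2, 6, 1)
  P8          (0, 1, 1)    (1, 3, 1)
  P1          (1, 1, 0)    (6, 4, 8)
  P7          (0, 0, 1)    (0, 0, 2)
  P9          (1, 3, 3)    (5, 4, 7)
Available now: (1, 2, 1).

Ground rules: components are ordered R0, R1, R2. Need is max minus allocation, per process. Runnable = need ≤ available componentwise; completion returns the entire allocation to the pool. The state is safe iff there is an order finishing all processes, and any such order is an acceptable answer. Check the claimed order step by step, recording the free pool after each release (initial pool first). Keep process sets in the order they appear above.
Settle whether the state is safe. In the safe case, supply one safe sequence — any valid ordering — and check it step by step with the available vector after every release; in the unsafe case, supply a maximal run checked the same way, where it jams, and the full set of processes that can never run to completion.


The state is UNSAFE.
Key observation: the wall is R0: completing P8, P6, P7 brings the pool only to (2, 6, 3), and all the rest need more.
Going as far as possible: P8, P6, P7; after that, nothing fits. Check, step by step:
  pool = (1, 2, 1)
  run P8 (needs (1, 2, 0), free (1, 2, 1)); after release of (0, 1, 1) the pool is (1, 3, 2)
  run P6 (needs (1, 3, 1), free (1, 3, 2)); after release of (1, 3, 0) the pool is (2, 6, 2)
  run P7 (needs (0, 0, 1), free (2, 6, 2)); after release of (0, 0, 1) the pool is (2, 6, 3)
  P4 cannot run: need (3, 7, 0) vs free (2, 6, 3) (insufficient R0 and R1)
  P3 cannot run: need (3, 6, 4) vs free (2, 6, 3) (insufficient R0 and R2)
  P1 cannot run: need (5, 3, 8) vs free (2, 6, 3) (insufficient R0 and R2)
  P9 cannot run: need (4, 1, 4) vs free (2, 6, 3) (insufficient R0 and R2)
Never able to finish: P4, P3, P1 and P9.


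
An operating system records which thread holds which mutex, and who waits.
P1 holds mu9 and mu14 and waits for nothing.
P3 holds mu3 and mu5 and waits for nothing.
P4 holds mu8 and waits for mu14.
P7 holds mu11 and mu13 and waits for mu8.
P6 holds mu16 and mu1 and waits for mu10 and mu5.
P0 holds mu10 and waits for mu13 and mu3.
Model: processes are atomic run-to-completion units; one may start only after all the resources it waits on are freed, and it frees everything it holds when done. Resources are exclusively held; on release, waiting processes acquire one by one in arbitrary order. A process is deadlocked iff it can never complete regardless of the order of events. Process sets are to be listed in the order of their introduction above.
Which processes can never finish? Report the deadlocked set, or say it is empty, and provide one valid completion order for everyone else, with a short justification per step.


The deadlocked set is empty.
Key observation: no waiting chain loops back on itself — every chain ends at a process that waits on nothing, so everyone eventually runs.
One completion order for the rest: P1, P4, P7, P3, P0, P6.
Verifying each step:
  run P1 (it waits on nothing); releases mu9 and mu14
  P4: everything it awaited (mu14) is free; runs, freeing mu8
  P7: everything it awaited (mu8) is free; runs, freeing mu11 and mu13
  run P3 (it waits on nothing); releases mu3 and mu5
  P0: everything it awaited (mu13 and mu3) is free; runs, freeing mu10
  P6: everything it awaited (mu10 and mu5) is free; runs, freeing mu16 and mu1


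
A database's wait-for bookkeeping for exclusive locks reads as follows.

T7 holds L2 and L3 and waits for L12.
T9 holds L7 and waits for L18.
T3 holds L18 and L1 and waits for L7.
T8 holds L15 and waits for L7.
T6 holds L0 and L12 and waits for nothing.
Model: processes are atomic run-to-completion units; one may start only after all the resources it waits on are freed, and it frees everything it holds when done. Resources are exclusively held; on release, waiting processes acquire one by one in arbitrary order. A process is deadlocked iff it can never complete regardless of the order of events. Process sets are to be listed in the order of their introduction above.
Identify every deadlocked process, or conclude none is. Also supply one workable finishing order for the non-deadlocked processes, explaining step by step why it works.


The deadlocked set is T9, T3 and T8.
Key observation: T9 -> T3 -> T9 is a circular wait — nothing in it can go first; T8 waits into the deadlock from upstream.
A valid finishing order for the others: T6, T7.
Walking it through:
  T6 waits on nothing -> runs at once and releases L0 and L12
  T7: everything it awaited (L12) is free; runs, freeing L2 and L3


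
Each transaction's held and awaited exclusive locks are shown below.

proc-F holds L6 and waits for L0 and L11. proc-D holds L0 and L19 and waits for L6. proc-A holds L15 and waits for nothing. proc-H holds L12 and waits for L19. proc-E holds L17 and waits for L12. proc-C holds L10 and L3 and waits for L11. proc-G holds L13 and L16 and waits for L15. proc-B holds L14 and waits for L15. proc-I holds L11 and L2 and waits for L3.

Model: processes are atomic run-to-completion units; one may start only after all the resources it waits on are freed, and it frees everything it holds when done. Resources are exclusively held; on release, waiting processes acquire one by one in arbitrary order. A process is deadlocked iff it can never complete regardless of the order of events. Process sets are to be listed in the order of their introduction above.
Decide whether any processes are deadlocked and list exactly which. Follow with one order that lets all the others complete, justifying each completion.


The deadlocked set is proc-F, proc-D, proc-H, proc-E, proc-C and proc-I.
Key observation: the loop proc-F -> proc-D -> proc-F blocks itself forever; proc-C and proc-I are caught in further circular waits and proc-H and proc-E wait into the deadlock from upstream.
One completion order for the rest: proc-A, proc-B, proc-G.
Walking it through:
  proc-A waits on nothing -> runs at once and releases L15
  proc-B waits on L15 — all released -> runs and releases L14
  proc-G waits on L15 — all released -> runs and releases L13 and L16


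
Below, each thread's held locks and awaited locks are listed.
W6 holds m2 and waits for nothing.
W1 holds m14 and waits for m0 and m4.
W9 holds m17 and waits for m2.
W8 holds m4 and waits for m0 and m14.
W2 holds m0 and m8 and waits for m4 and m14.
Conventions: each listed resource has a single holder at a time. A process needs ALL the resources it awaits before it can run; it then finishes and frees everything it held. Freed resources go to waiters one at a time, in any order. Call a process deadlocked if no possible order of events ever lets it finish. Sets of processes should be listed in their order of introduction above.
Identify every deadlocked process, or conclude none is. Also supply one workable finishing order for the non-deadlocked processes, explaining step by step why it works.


The deadlocked set is W1, W8 and W2.
Key observation: the wait chain closes on itself along W1 -> W8 -> W1; W2 is caught in further circular waits.
A valid finishing order for the others: W6, W9.
Verifying each step:
  W6: no waits; runs immediately, freeing m2
  W9 waits on m2 — all released -> runs and releases m17


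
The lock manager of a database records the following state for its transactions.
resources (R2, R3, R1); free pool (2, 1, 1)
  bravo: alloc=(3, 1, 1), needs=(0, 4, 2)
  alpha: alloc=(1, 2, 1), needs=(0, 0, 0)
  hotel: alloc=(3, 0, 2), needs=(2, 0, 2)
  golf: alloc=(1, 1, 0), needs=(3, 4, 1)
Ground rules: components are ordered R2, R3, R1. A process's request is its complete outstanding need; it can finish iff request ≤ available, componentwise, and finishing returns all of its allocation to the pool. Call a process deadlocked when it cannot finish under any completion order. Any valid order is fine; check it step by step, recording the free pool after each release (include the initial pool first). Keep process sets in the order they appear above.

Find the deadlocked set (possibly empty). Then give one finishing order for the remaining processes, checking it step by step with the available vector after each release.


Deadlocked set: bravo and golf.
Key observation: alpha, hotel can finish, but then (6, 3, 4) is all there is, and the blocked group's R3 demands exceed it.
One completion order for the rest: alpha, hotel. Check, step by step:
  pool = (2, 1, 1)
  alpha: need (0, 0, 0) fits (2, 1, 1); releases (1, 2, 1), pool now (3, 3, 2)
  hotel: need (2, 0, 2) fits (3, 3, 2); releases (3, 0, 2), pool now (6, 3, 4)
The stuck group stays short no matter what:
  bravo still needs (0, 4, 2) but only (6, 3, 4) is free — short on R3
  golf still needs (3, 4, 1) but only (6, 3, 4) is free — short on R3


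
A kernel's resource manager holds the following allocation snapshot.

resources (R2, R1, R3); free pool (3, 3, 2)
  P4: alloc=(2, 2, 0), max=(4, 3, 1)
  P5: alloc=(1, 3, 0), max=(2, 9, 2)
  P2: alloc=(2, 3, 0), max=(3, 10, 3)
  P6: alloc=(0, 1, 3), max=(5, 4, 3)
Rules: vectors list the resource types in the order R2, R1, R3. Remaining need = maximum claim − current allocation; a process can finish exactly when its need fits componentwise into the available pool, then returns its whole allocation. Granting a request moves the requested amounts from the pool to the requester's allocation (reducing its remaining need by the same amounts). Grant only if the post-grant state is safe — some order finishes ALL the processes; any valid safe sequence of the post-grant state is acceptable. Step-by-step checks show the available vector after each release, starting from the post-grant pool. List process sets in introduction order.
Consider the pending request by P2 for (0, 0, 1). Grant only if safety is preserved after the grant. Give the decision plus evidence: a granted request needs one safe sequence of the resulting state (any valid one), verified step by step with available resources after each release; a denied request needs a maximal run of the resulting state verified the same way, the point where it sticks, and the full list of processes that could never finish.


GRANT: granting preserves safety; a valid post-grant sequence is P4, P6, P5, P2.
Key observation: even at the reduced pool (3, 3, 1), P4 fits immediately, so safety survives the grant.
Verifying the post-grant state step by step:
  pool = (3, 3, 1)
  run P4 (needs (2, 1, 1), free (3, 3, 1)); after release of (2, 2, 0) the pool is (5, 5, 1)
  run P6 (needs (5, 3, 0), free (5, 5, 1)); after release of (0, 1, 3) the pool is (5, 6, 4)
  run P5 (needs (1, 6, 2), free (5, 6, 4)); after release of (1, 3, 0) the pool is (6, 9, 4)
  run P2 (needs (1, 7, 2), free (6, 9, 4)); after release of (2, 3, 1) the pool is (8, 12, 5)


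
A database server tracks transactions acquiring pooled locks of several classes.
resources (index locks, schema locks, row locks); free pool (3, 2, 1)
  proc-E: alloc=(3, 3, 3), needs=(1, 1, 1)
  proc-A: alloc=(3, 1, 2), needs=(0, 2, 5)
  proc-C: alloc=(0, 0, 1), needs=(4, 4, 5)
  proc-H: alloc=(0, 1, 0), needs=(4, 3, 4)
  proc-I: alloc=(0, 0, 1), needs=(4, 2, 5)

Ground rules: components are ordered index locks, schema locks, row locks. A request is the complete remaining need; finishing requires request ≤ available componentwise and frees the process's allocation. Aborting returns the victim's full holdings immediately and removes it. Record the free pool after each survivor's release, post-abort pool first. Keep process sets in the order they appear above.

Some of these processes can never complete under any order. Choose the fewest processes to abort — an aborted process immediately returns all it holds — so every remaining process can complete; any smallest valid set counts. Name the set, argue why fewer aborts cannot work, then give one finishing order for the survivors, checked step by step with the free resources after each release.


Minimum abort set: proc-A.
Key observation: the returned (3, 1, 2) from proc-A is what brings proc-I — unrunnable before, under any order — into play at step 2.
No smaller set exists: with zero aborts the deadlock remains.
Survivors finish in the order: proc-E, proc-I, proc-H, proc-C. Verifying each step (pool after the aborts first):
  pool = (6, 3, 3)
  run proc-E (needs (1, 1, 1), free (6, 3, 3)); after release of (3, 3, 3) the pool is (9, 6, 6)
  run proc-I (needs (4, 2, 5), free (9, 6, 6)); after release of (0, 0, 1) the pool is (9, 6, 7)
  run proc-H (needs (4, 3, 4), free (9, 6, 7)); after release of (0, 1, 0) the pool is (9, 7, 7)
  run proc-C (needs (4, 4, 5), free (9, 7, 7)); after release of (0, 0, 1) the pool is (9, 7, 8)


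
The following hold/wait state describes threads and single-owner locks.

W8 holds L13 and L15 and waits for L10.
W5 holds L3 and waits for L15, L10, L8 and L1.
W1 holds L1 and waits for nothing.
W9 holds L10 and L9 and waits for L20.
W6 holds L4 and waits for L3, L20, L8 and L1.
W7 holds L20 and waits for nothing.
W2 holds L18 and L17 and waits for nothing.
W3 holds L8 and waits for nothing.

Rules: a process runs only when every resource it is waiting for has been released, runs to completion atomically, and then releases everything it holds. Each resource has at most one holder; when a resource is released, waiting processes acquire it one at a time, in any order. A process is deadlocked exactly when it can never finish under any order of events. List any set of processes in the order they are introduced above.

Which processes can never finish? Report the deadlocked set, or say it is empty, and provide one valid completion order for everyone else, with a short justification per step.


The deadlocked set is empty.
Key observation: the wait graph is acyclic; completion cascades from the unblocked processes through everyone else.
One completion order for the rest: W1, W3, W7, W9, W2, W8, W5, W6.
Verifying each step:
  W1: no waits; runs immediately, freeing L1
  W3: no waits; runs immediately, freeing L8
  W7: no waits; runs immediately, freeing L20
  run W9 (all its waits — L20 — are resolved); releases L10 and L9
  W2: no waits; runs immediately, freeing L18 and L17
  run W8 (all its waits — L10 — are resolved); releases L13 and L15
  run W5 (all its waits — L15, L10, L8 and L1 — are resolved); releases L3
  run W6 (all its waits — L3, L20, L8 and L1 — are resolved); releases L4


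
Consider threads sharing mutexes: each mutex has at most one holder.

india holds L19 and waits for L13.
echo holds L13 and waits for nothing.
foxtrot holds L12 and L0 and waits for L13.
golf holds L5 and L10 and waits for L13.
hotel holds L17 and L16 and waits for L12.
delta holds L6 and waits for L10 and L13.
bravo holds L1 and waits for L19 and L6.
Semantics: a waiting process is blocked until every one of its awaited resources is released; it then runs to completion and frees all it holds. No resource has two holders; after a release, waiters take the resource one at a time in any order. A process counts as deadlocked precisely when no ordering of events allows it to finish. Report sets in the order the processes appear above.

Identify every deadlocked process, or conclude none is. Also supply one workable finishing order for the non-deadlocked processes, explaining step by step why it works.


Nothing here is deadlocked.
Key observation: the wait relation is loop-free; peeling off processes with no waits unwinds the whole state.
The rest can finish in the order echo, india, golf, delta, foxtrot, bravo, hotel.
Step-by-step check:
  echo waits on nothing -> runs at once and releases L13
  india waits on L13 — all released -> runs and releases L19
  golf waits on L13 — all released -> runs and releases L5 and L10
  delta waits on L10 and L13 — all released -> runs and releases L6
  foxtrot waits on L13 — all released -> runs and releases L12 and L0
  bravo waits on L19 and L6 — all released -> runs and releases L1
  hotel waits on L12 — all released -> runs and releases L17 and L16


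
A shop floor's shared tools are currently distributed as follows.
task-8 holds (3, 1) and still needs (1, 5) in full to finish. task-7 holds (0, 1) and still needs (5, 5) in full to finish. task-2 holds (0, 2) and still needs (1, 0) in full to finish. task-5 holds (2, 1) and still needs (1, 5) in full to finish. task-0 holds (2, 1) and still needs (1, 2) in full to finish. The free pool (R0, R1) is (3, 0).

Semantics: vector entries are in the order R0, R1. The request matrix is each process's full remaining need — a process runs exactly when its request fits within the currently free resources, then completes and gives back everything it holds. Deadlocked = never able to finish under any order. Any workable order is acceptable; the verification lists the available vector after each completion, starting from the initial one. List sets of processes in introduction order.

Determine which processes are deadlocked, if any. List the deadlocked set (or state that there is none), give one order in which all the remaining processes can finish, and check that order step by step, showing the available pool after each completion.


Deadlocked: task-8, task-7 and task-5.
Key observation: no order helps: past task-2, task-0, the free pool tops out at (5, 3), below what each blocked process needs in R1.
One completion order for the rest: task-2, task-0. Step-by-step check:
  pool = (3, 0)
  run task-2 (needs (1, 0), free (3, 0)); after release of (0, 2) the pool is (3, 2)
  run task-0 (needs (1, 2), free (3, 2)); after release of (2, 1) the pool is (5, 3)
The blocked processes can never fit:
  blocked: task-8 wants (1, 5), pool (5, 3) — not enough R1
  blocked: task-7 wants (5, 5), pool (5, 3) — not enough R1
  blocked: task-5 wants (1, 5), pool (5, 3) — not enough R1


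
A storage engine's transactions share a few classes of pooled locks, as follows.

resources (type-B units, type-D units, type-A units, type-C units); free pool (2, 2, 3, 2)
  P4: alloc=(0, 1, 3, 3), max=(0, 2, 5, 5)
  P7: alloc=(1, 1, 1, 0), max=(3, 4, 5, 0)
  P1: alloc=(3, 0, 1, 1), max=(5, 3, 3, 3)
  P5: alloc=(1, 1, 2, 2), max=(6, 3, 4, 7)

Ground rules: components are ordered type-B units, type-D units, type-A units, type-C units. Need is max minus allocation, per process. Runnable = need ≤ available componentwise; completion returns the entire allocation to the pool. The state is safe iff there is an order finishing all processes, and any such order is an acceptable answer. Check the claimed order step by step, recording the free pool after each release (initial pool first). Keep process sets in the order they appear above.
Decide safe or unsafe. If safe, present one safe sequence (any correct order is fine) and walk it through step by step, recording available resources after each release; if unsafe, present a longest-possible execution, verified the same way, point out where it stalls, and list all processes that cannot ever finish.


SAFE. One safe sequence: P4, P1, P5, P7.
Key observation: the order's first zero-slack moment is P4 ((0, 1, 2, 2) needed, (2, 2, 3, 2) free — a requested resource with nothing to spare).
Verifying each step:
  pool = (2, 2, 3, 2)
  P4: need (0, 1, 2, 2) fits (2, 2, 3, 2); releases (0, 1, 3, 3), pool now (2, 3, 6, 5)
  P1: need (2, 3, 2, 2) fits (2, 3, 6, 5); releases (3, 0, 1, 1), pool now (5, 3, 7, 6)
  P5: need (5, 2, 2, 5) fits (5, 3, 7, 6); releases (1, 1, 2, 2), pool now (6, 4, 9, 8)
  P7: need (2, 3, 4, 0) fits (6, 4, 9, 8); releases (1, 1, 1, 0), pool now (7, 5, 10, 8)


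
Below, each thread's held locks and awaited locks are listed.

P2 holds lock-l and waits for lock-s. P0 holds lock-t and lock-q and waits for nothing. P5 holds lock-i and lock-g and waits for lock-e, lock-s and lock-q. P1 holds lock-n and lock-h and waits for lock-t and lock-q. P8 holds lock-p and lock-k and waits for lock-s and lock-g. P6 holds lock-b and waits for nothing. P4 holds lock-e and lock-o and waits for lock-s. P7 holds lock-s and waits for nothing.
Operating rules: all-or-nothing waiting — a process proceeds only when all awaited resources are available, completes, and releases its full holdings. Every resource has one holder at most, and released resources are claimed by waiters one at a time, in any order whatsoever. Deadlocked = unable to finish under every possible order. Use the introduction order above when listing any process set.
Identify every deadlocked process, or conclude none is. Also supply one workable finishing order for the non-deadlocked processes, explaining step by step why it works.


The deadlocked set is empty.
Key observation: although several processes wait, no cycle exists — each chain bottoms out at a free runner.
The rest can finish in the order P0, P7, P4, P2, P5, P8, P1, P6.
Check, step by step:
  P0 waits on nothing -> runs at once and releases lock-t and lock-q
  P7 waits on nothing -> runs at once and releases lock-s
  run P4 (all its waits — lock-s — are resolved); releases lock-e and lock-o
  run P2 (all its waits — lock-s — are resolved); releases lock-l
  run P5 (all its waits — lock-e, lock-s and lock-q — are resolved); releases lock-i and lock-g
  run P8 (all its waits — lock-s and lock-g — are resolved); releases lock-p and lock-k
  run P1 (all its waits — lock-t and lock-q — are resolved); releases lock-n and lock-h
  P6 waits on nothing -> runs at once and releases lock-b


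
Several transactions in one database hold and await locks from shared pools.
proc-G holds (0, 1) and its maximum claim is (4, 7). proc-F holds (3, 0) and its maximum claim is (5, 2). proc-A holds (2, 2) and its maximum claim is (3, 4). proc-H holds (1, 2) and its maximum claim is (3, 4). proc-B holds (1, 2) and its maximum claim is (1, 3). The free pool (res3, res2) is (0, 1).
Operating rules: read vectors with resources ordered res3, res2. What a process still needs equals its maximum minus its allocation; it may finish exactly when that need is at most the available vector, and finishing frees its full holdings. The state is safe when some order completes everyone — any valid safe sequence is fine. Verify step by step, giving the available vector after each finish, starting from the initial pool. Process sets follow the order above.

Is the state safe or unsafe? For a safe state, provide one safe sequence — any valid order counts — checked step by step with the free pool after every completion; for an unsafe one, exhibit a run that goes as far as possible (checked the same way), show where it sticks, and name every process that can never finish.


SAFE. One safe sequence: proc-B, proc-A, proc-H, proc-G, proc-F.
Key observation: proc-B marks the first exact bind of the order: its need (0, 1) fits the free (0, 1) with zero slack on a requested resource.
Step-by-step check:
  pool = (0, 1)
  run proc-B (needs (0, 1), free (0, 1)); after release of (1, 2) the pool is (1, 3)
  run proc-A (needs (1, 2), free (1, 3)); after release of (2, 2) the pool is (3, 5)
  run proc-H (needs (2, 2), free (3, 5)); after release of (1, 2) the pool is (4, 7)
  run proc-G (needs (4, 6), free (4, 7)); after release of (0, 1) the pool is (4, 8)
  run proc-F (needs (2, 2), free (4, 8)); after release of (3, 0) the pool is (7, 8)


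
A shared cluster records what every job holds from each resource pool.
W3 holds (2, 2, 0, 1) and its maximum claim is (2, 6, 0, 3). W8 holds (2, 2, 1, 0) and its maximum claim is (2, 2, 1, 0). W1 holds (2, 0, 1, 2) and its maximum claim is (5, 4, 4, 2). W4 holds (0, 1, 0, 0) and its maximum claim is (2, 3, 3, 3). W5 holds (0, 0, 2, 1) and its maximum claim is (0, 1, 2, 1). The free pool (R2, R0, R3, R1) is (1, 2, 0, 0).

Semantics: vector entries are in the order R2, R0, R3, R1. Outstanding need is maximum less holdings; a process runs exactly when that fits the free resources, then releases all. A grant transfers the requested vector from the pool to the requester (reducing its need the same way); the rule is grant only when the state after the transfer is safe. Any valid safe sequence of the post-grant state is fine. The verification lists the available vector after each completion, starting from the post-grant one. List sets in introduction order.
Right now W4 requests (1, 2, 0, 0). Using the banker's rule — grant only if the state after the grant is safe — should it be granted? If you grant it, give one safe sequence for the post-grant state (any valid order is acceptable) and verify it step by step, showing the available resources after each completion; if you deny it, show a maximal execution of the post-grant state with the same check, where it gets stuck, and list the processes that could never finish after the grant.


DENY: after the grant no complete ordering would exist.
Key observation: after W8, W5 the pool peaks at (2, 2, 3, 1), and each blocked process is short somewhere: W3 on R0, R1; W1 on R2, R0; W4 on R1.
Pretend the grant happened; the run W8, W5 goes as far as possible. Check, step by step:
  pool = (0, 0, 0, 0)
  W8 needs (0, 0, 0, 0) <= (0, 0, 0, 0) -> finishes; pool += (2, 2, 1, 0) = (2, 2, 1, 0)
  W5 needs (0, 1, 0, 0) <= (2, 2, 1, 0) -> finishes; pool += (0, 0, 2, 1) = (2, 2, 3, 1)
  W3 cannot run: need (0, 4, 0, 2) vs free (2, 2, 3, 1) (insufficient R0 and R1)
  W1 cannot run: need (3, 4, 3, 0) vs free (2, 2, 3, 1) (insufficient R2 and R0)
  W4 cannot run: need (1, 0, 3, 3) vs free (2, 2, 3, 1) (insufficient R1)
Had the request been granted, W3, W1 and W4 could never finish.


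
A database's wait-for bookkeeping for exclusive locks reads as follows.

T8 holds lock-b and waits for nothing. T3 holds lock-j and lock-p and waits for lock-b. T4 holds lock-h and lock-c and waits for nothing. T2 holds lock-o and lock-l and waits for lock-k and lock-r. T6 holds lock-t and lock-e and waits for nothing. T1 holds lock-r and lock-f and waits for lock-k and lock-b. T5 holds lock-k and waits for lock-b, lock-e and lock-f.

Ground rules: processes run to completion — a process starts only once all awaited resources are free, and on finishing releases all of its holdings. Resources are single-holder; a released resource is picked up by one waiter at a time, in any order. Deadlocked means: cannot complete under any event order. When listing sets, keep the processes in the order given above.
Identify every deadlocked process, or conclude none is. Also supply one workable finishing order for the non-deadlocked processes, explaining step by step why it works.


Deadlocked set: T2, T1 and T5.
Key observation: nobody on the ring T1 -> T5 -> T1 can start until another member finishes, which never happens; T2 waits into the deadlock from upstream.
One completion order for the rest: T4, T8, T3, T6.
Walking it through:
  T4: no waits; runs immediately, freeing lock-h and lock-c
  T8: no waits; runs immediately, freeing lock-b
  T3 waits on lock-b — all released -> runs and releases lock-j and lock-p
  T6: no waits; runs immediately, freeing lock-t and lock-e
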